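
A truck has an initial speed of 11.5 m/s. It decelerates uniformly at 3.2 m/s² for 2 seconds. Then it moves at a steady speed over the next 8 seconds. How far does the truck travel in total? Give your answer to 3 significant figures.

Phase 1 (decelerating): v₀ = 11.5 m/s, a = -3.2 m/s².
v = v₀ + at = 11.5 + (-3.2)(2) = 5.10 m/s
Δx = v₀t + ½at² = 11.5·2 + 0.5·-3.2·2² = 16.6 m

Phase 2 (constant speed): v₀ = 5.10 m/s, a = 0 m/s².
v = v₀ + at = 5.10 + (0)(8) = 5.10 m/s
Δx = v₀t + ½at² = 5.10·8 + 0.5·0·8² = 40.8 m
Total distance = 16.6 + 40.8 = 57.4 m

57.4 m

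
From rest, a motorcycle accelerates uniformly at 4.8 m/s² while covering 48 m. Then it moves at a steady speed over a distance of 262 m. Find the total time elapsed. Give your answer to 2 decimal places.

Phase 1 (accelerating): v₀ = 0 m/s, a = 4.8 m/s².
v² = v₀² + 2aΔx = 0² + 2·4.8·48 = 461 → v = 21.5 m/s
t = (v − v₀)/a = (21.5 − 0)/4.8 = 4.47 s

Phase 2 (constant speed): v₀ = 21.5 m/s, a = 0 m/s².
Constant speed: t = d/v = 262/21.5 = 12.2 s
Total time = 4.47 + 12.2 = 16.7 s

16.68 s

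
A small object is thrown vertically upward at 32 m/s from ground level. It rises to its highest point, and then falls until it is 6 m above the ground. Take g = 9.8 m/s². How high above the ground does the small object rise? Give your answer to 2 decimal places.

52.24 m

Phase 1 (rising): v₀ = 32.0 m/s, a = -9.8 m/s².
v = v₀ + at → t = (0 − 32.0) / -9.8 = 3.27 s
v² = v₀² + 2aΔx → Δx = (0² − 32.0²)/(2·-9.8) = 52.2 m
Maximum height = 52.2 m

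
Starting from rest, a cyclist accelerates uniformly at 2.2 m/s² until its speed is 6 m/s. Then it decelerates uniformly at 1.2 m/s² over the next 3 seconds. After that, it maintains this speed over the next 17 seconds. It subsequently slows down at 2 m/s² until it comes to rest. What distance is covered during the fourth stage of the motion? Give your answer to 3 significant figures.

1.44 m

Phase 1 (accelerating): v₀ = 0 m/s, a = 2.2 m/s².
v = v₀ + at → t = (6 − 0) / 2.2 = 2.73 s
v² = v₀² + 2aΔx → Δx = (6² − 0²)/(2·2.2) = 8.18 m

Phase 2 (decelerating): v₀ = 6.00 m/s, a = -1.2 m/s².
v = v₀ + at = 6.00 + (-1.2)(3) = 2.40 m/s
Δx = v₀t + ½at² = 6.00·3 + 0.5·-1.2·3² = 12.6 m

Phase 3 (constant speed): v₀ = 2.40 m/s, a = 0 m/s².
v = v₀ + at = 2.40 + (0)(17) = 2.40 m/s
Δx = v₀t + ½at² = 2.40·17 + 0.5·0·17² = 40.8 m

Phase 4 (decelerating): v₀ = 2.40 m/s, a = -2 m/s².
v = v₀ + at → t = (0 − 2.40) / -2 = 1.20 s
v² = v₀² + 2aΔx → Δx = (0² − 2.40²)/(2·-2) = 1.44 m
Distance in phase 4 = 1.44 m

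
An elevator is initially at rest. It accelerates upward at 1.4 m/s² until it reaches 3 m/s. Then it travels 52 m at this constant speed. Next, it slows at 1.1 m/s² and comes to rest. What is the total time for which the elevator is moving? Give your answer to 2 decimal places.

Phase 1 (accelerating): v₀ = 0 m/s, a = 1.4 m/s².
v = v₀ + at → t = (3 − 0) / 1.4 = 2.14 s
v² = v₀² + 2aΔx → Δx = (3² − 0²)/(2·1.4) = 3.21 m

Phase 2 (constant speed): v₀ = 3.00 m/s, a = 0 m/s².
Constant speed: t = d/v = 52/3.00 = 17.3 s

Phase 3 (decelerating): v₀ = 3.00 m/s, a = -1.1 m/s².
v = v₀ + at → t = (0 − 3.00) / -1.1 = 2.73 s
v² = v₀² + 2aΔx → Δx = (0² − 3.00²)/(2·-1.1) = 4.09 m
Total time = 2.14 + 17.3 + 2.73 = 22.2 s

22.20 s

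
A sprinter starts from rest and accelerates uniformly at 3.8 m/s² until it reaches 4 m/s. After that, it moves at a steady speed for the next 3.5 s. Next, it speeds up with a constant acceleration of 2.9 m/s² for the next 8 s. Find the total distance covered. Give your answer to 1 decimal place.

Phase 1 (accelerating): v₀ = 0 m/s, a = 3.8 m/s².
v = v₀ + at → t = (4 − 0) / 3.8 = 1.05 s
v² = v₀² + 2aΔx → Δx = (4² − 0²)/(2·3.8) = 2.11 m

Phase 2 (constant speed): v₀ = 4.00 m/s, a = 0 m/s².
v = v₀ + at = 4.00 + (0)(3.5) = 4.00 m/s
Δx = v₀t + ½at² = 4.00·3.5 + 0.5·0·3.5² = 14.0 m

Phase 3 (accelerating): v₀ = 4.00 m/s, a = 2.9 m/s².
v = v₀ + at = 4.00 + (2.9)(8) = 27.2 m/s
Δx = v₀t + ½at² = 4.00·8 + 0.5·2.9·8² = 125 m
Total distance = 2.11 + 14.0 + 125 = 141 m

140.9 m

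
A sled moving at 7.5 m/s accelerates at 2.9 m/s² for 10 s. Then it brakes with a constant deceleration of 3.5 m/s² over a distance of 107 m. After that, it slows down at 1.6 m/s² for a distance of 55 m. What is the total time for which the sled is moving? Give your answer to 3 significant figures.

Phase 1 (accelerating): v₀ = 7.50 m/s, a = 2.9 m/s².
v = v₀ + at = 7.50 + (2.9)(10) = 36.5 m/s
Δx = v₀t + ½at² = 7.50·10 + 0.5·2.9·10² = 220 m

Phase 2 (decelerating): v₀ = 36.5 m/s, a = -3.5 m/s².
v² = v₀² + 2aΔx = 36.5² + 2·-3.5·107 = 583 → v = 24.2 m/s
t = (v − v₀)/a = (24.2 − 36.5)/-3.5 = 3.53 s

Phase 3 (decelerating): v₀ = 24.2 m/s, a = -1.6 m/s².
v² = v₀² + 2aΔx = 24.2² + 2·-1.6·55 = 407 → v = 20.2 m/s
t = (v − v₀)/a = (20.2 − 24.2)/-1.6 = 2.48 s
Total time = 10.0 + 3.53 + 2.48 = 16.0 s

16.0 s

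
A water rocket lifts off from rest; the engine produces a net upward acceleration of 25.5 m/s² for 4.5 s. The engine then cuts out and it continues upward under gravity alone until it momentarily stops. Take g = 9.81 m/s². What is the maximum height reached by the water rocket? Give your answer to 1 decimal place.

929.3 m

Phase 1 (powered ascent): v₀ = 0 m/s, a = 25.5 m/s².
v = v₀ + at = 0 + (25.5)(4.5) = 115 m/s
Δx = v₀t + ½at² = 0·4.5 + 0.5·25.5·4.5² = 258 m

Phase 2 (coasting upward): v₀ = 115 m/s, a = -9.81 m/s².
v = v₀ + at → t = (0 − 115) / -9.81 = 11.7 s
v² = v₀² + 2aΔx → Δx = (0² − 115²)/(2·-9.81) = 671 m
Maximum height = 258 + 671 = 929 m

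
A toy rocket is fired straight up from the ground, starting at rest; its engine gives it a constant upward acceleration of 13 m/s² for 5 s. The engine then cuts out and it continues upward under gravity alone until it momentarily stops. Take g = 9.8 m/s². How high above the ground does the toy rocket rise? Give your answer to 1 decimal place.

Phase 1 (powered ascent): v₀ = 0 m/s, a = 13 m/s².
v = v₀ + at = 0 + (13)(5) = 65.0 m/s
Δx = v₀t + ½at² = 0·5 + 0.5·13·5² = 162 m

Phase 2 (coasting upward): v₀ = 65.0 m/s, a = -9.8 m/s².
v = v₀ + at → t = (0 − 65.0) / -9.8 = 6.63 s
v² = v₀² + 2aΔx → Δx = (0² − 65.0²)/(2·-9.8) = 216 m
Maximum height = 162 + 216 = 378 m

378.1 m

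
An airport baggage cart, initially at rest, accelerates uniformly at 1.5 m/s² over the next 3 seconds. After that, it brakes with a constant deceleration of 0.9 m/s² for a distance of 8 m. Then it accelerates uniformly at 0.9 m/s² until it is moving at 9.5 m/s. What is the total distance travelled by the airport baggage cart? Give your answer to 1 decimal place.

Phase 1 (accelerating): v₀ = 0 m/s, a = 1.5 m/s².
v = v₀ + at = 0 + (1.5)(3) = 4.50 m/s
Δx = v₀t + ½at² = 0·3 + 0.5·1.5·3² = 6.75 m

Phase 2 (decelerating): v₀ = 4.50 m/s, a = -0.9 m/s².
v² = v₀² + 2aΔx = 4.50² + 2·-0.9·8 = 5.85 → v = 2.42 m/s
t = (v − v₀)/a = (2.42 − 4.50)/-0.9 = 2.31 s

Phase 3 (accelerating): v₀ = 2.42 m/s, a = 0.9 m/s².
v = v₀ + at → t = (9.5 − 2.42) / 0.9 = 7.87 s
v² = v₀² + 2aΔx → Δx = (9.5² − 2.42²)/(2·0.9) = 46.9 m
Total distance = 6.75 + 8.00 + 46.9 = 61.6 m

61.6 m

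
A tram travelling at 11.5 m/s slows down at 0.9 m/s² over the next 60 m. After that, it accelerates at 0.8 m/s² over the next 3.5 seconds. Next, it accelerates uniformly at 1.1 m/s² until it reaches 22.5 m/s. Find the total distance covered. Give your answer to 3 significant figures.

Phase 1 (decelerating): v₀ = 11.5 m/s, a = -0.9 m/s².
v² = v₀² + 2aΔx = 11.5² + 2·-0.9·60 = 24.2 → v = 4.92 m/s
t = (v − v₀)/a = (4.92 − 11.5)/-0.9 = 7.31 s

Phase 2 (accelerating): v₀ = 4.92 m/s, a = 0.8 m/s².
v = v₀ + at = 4.92 + (0.8)(3.5) = 7.72 m/s
Δx = v₀t + ½at² = 4.92·3.5 + 0.5·0.8·3.5² = 22.1 m

Phase 3 (accelerating): v₀ = 7.72 m/s, a = 1.1 m/s².
v = v₀ + at → t = (22.5 − 7.72) / 1.1 = 13.4 s
v² = v₀² + 2aΔx → Δx = (22.5² − 7.72²)/(2·1.1) = 203 m
Total distance = 60.0 + 22.1 + 203 = 285 m

285 m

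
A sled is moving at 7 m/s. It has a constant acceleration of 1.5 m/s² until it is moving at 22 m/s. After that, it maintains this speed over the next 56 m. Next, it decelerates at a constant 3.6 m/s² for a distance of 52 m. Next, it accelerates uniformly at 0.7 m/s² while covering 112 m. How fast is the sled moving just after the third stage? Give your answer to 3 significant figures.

10.5 m/s

Phase 1 (accelerating): v₀ = 7.00 m/s, a = 1.5 m/s².
v = v₀ + at → t = (22 − 7.00) / 1.5 = 10.0 s
v² = v₀² + 2aΔx → Δx = (22² − 7.00²)/(2·1.5) = 145 m

Phase 2 (constant speed): v₀ = 22.0 m/s, a = 0 m/s².
Constant speed: t = d/v = 56/22.0 = 2.55 s

Phase 3 (decelerating): v₀ = 22.0 m/s, a = -3.6 m/s².
v² = v₀² + 2aΔx = 22.0² + 2·-3.6·52 = 110 → v = 10.5 m/s
t = (v − v₀)/a = (10.5 − 22.0)/-3.6 = 3.20 s
Speed at end of phase 3 = 10.5 m/s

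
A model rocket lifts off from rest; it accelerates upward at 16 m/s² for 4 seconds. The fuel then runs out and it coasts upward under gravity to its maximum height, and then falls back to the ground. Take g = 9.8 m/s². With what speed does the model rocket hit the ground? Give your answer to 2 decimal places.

81.27 m/s

Phase 1 (powered ascent): v₀ = 0 m/s, a = 16 m/s².
v = v₀ + at = 0 + (16)(4) = 64.0 m/s
Δx = v₀t + ½at² = 0·4 + 0.5·16·4² = 128 m

Phase 2 (coasting upward): v₀ = 64.0 m/s, a = -9.8 m/s².
v = v₀ + at → t = (0 − 64.0) / -9.8 = 6.53 s
v² = v₀² + 2aΔx → Δx = (0² − 64.0²)/(2·-9.8) = 209 m

Phase 3 (free fall): v₀ = 0 m/s, a = -9.8 m/s².
Falls 337 m from rest: t = √(2·337/9.8) = 8.29 s; v = g·t = 81.3 m/s.
Impact speed = 81.3 m/s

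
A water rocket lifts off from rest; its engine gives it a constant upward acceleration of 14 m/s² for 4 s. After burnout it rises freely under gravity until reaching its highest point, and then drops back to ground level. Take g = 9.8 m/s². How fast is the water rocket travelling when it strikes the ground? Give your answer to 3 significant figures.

Phase 1 (powered ascent): v₀ = 0 m/s, a = 14 m/s².
v = v₀ + at = 0 + (14)(4) = 56.0 m/s
Δx = v₀t + ½at² = 0·4 + 0.5·14·4² = 112 m

Phase 2 (coasting upward): v₀ = 56.0 m/s, a = -9.8 m/s².
v = v₀ + at → t = (0 − 56.0) / -9.8 = 5.71 s
v² = v₀² + 2aΔx → Δx = (0² − 56.0²)/(2·-9.8) = 160 m

Phase 3 (free fall): v₀ = 0 m/s, a = -9.8 m/s².
Falls 272 m from rest: t = √(2·272/9.8) = 7.45 s; v = g·t = 73.0 m/s.
Impact speed = 73.0 m/s

73.0 m/s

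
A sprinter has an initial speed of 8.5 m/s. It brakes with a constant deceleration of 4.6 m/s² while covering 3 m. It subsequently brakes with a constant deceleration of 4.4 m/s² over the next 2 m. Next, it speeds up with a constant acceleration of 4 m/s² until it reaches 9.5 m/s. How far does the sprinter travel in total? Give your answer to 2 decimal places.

12.90 m

Phase 1 (decelerating): v₀ = 8.50 m/s, a = -4.6 m/s².
v² = v₀² + 2aΔx = 8.50² + 2·-4.6·3 = 44.7 → v = 6.68 m/s
t = (v − v₀)/a = (6.68 − 8.50)/-4.6 = 0.395 s

Phase 2 (decelerating): v₀ = 6.68 m/s, a = -4.4 m/s².
v² = v₀² + 2aΔx = 6.68² + 2·-4.4·2 = 27.0 → v = 5.20 m/s
t = (v − v₀)/a = (5.20 − 6.68)/-4.4 = 0.337 s

Phase 3 (accelerating): v₀ = 5.20 m/s, a = 4 m/s².
v = v₀ + at → t = (9.5 − 5.20) / 4 = 1.07 s
v² = v₀² + 2aΔx → Δx = (9.5² − 5.20²)/(2·4) = 7.90 m
Total distance = 3.00 + 2.00 + 7.90 = 12.9 m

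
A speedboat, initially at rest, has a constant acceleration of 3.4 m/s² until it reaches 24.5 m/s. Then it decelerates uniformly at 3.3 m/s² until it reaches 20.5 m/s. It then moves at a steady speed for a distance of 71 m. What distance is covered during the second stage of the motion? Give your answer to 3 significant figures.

27.3 m

Phase 1 (accelerating): v₀ = 0 m/s, a = 3.4 m/s².
v = v₀ + at → t = (24.5 − 0) / 3.4 = 7.21 s
v² = v₀² + 2aΔx → Δx = (24.5² − 0²)/(2·3.4) = 88.3 m

Phase 2 (decelerating): v₀ = 24.5 m/s, a = -3.3 m/s².
v = v₀ + at → t = (20.5 − 24.5) / -3.3 = 1.21 s
v² = v₀² + 2aΔx → Δx = (20.5² − 24.5²)/(2·-3.3) = 27.3 m
Distance in phase 2 = 27.3 m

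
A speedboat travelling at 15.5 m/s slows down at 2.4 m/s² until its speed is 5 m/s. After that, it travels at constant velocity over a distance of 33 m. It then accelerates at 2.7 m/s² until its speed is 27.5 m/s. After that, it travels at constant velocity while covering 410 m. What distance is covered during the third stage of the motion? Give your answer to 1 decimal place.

135.4 m

Phase 1 (decelerating): v₀ = 15.5 m/s, a = -2.4 m/s².
v = v₀ + at → t = (5 − 15.5) / -2.4 = 4.38 s
v² = v₀² + 2aΔx → Δx = (5² − 15.5²)/(2·-2.4) = 44.8 m

Phase 2 (constant speed): v₀ = 5.00 m/s, a = 0 m/s².
Constant speed: t = d/v = 33/5.00 = 6.60 s

Phase 3 (accelerating): v₀ = 5.00 m/s, a = 2.7 m/s².
v = v₀ + at → t = (27.5 − 5.00) / 2.7 = 8.33 s
v² = v₀² + 2aΔx → Δx = (27.5² − 5.00²)/(2·2.7) = 135 m
Distance in phase 3 = 135 m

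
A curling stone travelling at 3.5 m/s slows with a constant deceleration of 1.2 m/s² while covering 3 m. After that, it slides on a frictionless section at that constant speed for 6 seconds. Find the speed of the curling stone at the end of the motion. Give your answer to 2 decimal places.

Phase 1 (decelerating): v₀ = 3.50 m/s, a = -1.2 m/s².
v² = v₀² + 2aΔx = 3.50² + 2·-1.2·3 = 5.05 → v = 2.25 m/s
t = (v − v₀)/a = (2.25 − 3.50)/-1.2 = 1.04 s

Phase 2 (constant speed): v₀ = 2.25 m/s, a = 0 m/s².
v = v₀ + at = 2.25 + (0)(6) = 2.25 m/s
Δx = v₀t + ½at² = 2.25·6 + 0.5·0·6² = 13.5 m
Final speed = 2.25 m/s

2.25 m/s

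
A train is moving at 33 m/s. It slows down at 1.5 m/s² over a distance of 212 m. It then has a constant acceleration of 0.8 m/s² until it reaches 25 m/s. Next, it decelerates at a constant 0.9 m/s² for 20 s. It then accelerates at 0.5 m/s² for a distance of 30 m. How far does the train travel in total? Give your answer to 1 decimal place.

669.5 m

Phase 1 (decelerating): v₀ = 33.0 m/s, a = -1.5 m/s².
v² = v₀² + 2aΔx = 33.0² + 2·-1.5·212 = 453 → v = 21.3 m/s
t = (v − v₀)/a = (21.3 − 33.0)/-1.5 = 7.81 s

Phase 2 (accelerating): v₀ = 21.3 m/s, a = 0.8 m/s².
v = v₀ + at → t = (25 − 21.3) / 0.8 = 4.65 s
v² = v₀² + 2aΔx → Δx = (25² − 21.3²)/(2·0.8) = 108 m

Phase 3 (decelerating): v₀ = 25.0 m/s, a = -0.9 m/s².
v = v₀ + at = 25.0 + (-0.9)(20) = 7.00 m/s
Δx = v₀t + ½at² = 25.0·20 + 0.5·-0.9·20² = 320 m

Phase 4 (accelerating): v₀ = 7.00 m/s, a = 0.5 m/s².
v² = v₀² + 2aΔx = 7.00² + 2·0.5·30 = 79.0 → v = 8.89 m/s
t = (v − v₀)/a = (8.89 − 7.00)/0.5 = 3.78 s
Total distance = 212 + 108 + 320 + 30.0 = 670 m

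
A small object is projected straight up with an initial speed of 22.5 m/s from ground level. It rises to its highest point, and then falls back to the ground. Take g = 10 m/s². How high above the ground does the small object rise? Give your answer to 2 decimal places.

25.31 m

Phase 1 (rising): v₀ = 22.5 m/s, a = -10 m/s².
v = v₀ + at → t = (0 − 22.5) / -10 = 2.25 s
v² = v₀² + 2aΔx → Δx = (0² − 22.5²)/(2·-10) = 25.3 m
Maximum height = 25.3 m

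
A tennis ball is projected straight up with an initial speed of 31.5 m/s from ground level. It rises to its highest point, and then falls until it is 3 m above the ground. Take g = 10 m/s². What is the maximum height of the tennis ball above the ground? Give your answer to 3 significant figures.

Phase 1 (rising): v₀ = 31.5 m/s, a = -10 m/s².
v = v₀ + at → t = (0 − 31.5) / -10 = 3.15 s
v² = v₀² + 2aΔx → Δx = (0² − 31.5²)/(2·-10) = 49.6 m
Maximum height = 49.6 m

49.6 m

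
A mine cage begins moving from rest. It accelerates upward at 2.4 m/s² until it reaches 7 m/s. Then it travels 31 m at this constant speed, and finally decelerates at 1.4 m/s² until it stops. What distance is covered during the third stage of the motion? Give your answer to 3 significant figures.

Phase 1 (accelerating): v₀ = 0 m/s, a = 2.4 m/s².
v = v₀ + at → t = (7 − 0) / 2.4 = 2.92 s
v² = v₀² + 2aΔx → Δx = (7² − 0²)/(2·2.4) = 10.2 m

Phase 2 (constant speed): v₀ = 7.00 m/s, a = 0 m/s².
Constant speed: t = d/v = 31/7.00 = 4.43 s

Phase 3 (decelerating): v₀ = 7.00 m/s, a = -1.4 m/s².
v = v₀ + at → t = (0 − 7.00) / -1.4 = 5.00 s
v² = v₀² + 2aΔx → Δx = (0² − 7.00²)/(2·-1.4) = 17.5 m
Distance in phase 3 = 17.5 m

17.5 m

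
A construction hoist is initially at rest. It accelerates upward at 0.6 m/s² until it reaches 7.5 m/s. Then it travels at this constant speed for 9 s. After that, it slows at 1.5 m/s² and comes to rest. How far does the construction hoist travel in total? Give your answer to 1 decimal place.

133.1 m

Phase 1 (accelerating): v₀ = 0 m/s, a = 0.6 m/s².
v = v₀ + at → t = (7.5 − 0) / 0.6 = 12.5 s
v² = v₀² + 2aΔx → Δx = (7.5² − 0²)/(2·0.6) = 46.9 m

Phase 2 (constant speed): v₀ = 7.50 m/s, a = 0 m/s².
v = v₀ + at = 7.50 + (0)(9) = 7.50 m/s
Δx = v₀t + ½at² = 7.50·9 + 0.5·0·9² = 67.5 m

Phase 3 (decelerating): v₀ = 7.50 m/s, a = -1.5 m/s².
v = v₀ + at → t = (0 − 7.50) / -1.5 = 5.00 s
v² = v₀² + 2aΔx → Δx = (0² − 7.50²)/(2·-1.5) = 18.8 m
Total distance = 46.9 + 67.5 + 18.8 = 133 m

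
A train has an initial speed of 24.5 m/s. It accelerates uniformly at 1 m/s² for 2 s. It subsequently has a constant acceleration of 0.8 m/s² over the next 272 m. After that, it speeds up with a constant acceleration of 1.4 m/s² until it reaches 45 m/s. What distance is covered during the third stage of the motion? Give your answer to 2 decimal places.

316.98 m

Phase 1 (accelerating): v₀ = 24.5 m/s, a = 1 m/s².
v = v₀ + at = 24.5 + (1)(2) = 26.5 m/s
Δx = v₀t + ½at² = 24.5·2 + 0.5·1·2² = 51.0 m

Phase 2 (accelerating): v₀ = 26.5 m/s, a = 0.8 m/s².
v² = v₀² + 2aΔx = 26.5² + 2·0.8·272 = 1140 → v = 33.7 m/s
t = (v − v₀)/a = (33.7 − 26.5)/0.8 = 9.03 s

Phase 3 (accelerating): v₀ = 33.7 m/s, a = 1.4 m/s².
v = v₀ + at → t = (45 − 33.7) / 1.4 = 8.05 s
v² = v₀² + 2aΔx → Δx = (45² − 33.7²)/(2·1.4) = 317 m
Distance in phase 3 = 317 m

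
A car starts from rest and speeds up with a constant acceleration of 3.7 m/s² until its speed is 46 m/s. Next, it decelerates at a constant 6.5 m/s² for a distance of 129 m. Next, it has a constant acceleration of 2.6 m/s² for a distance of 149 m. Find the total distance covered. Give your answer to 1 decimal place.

Phase 1 (accelerating): v₀ = 0 m/s, a = 3.7 m/s².
v = v₀ + at → t = (46 − 0) / 3.7 = 12.4 s
v² = v₀² + 2aΔx → Δx = (46² − 0²)/(2·3.7) = 286 m

Phase 2 (decelerating): v₀ = 46.0 m/s, a = -6.5 m/s².
v² = v₀² + 2aΔx = 46.0² + 2·-6.5·129 = 439 → v = 21.0 m/s
t = (v − v₀)/a = (21.0 − 46.0)/-6.5 = 3.85 s

Phase 3 (accelerating): v₀ = 21.0 m/s, a = 2.6 m/s².
v² = v₀² + 2aΔx = 21.0² + 2·2.6·149 = 1210 → v = 34.8 m/s
t = (v − v₀)/a = (34.8 − 21.0)/2.6 = 5.34 s
Total distance = 286 + 129 + 149 = 564 m

563.9 m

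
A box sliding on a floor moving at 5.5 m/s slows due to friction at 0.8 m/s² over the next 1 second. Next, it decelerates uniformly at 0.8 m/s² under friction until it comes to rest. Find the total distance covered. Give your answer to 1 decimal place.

Phase 1 (decelerating): v₀ = 5.50 m/s, a = -0.8 m/s².
v = v₀ + at = 5.50 + (-0.8)(1) = 4.70 m/s
Δx = v₀t + ½at² = 5.50·1 + 0.5·-0.8·1² = 5.10 m

Phase 2 (decelerating): v₀ = 4.70 m/s, a = -0.8 m/s².
v = v₀ + at → t = (0 − 4.70) / -0.8 = 5.88 s
v² = v₀² + 2aΔx → Δx = (0² − 4.70²)/(2·-0.8) = 13.8 m
Total distance = 5.10 + 13.8 = 18.9 m

18.9 m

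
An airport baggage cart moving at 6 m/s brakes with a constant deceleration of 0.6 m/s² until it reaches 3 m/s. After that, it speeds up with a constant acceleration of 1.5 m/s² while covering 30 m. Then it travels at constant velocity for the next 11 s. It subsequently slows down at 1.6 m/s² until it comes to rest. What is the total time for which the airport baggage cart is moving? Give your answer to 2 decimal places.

Phase 1 (decelerating): v₀ = 6.00 m/s, a = -0.6 m/s².
v = v₀ + at → t = (3 − 6.00) / -0.6 = 5.00 s
v² = v₀² + 2aΔx → Δx = (3² − 6.00²)/(2·-0.6) = 22.5 m

Phase 2 (accelerating): v₀ = 3.00 m/s, a = 1.5 m/s².
v² = v₀² + 2aΔx = 3.00² + 2·1.5·30 = 99.0 → v = 9.95 m/s
t = (v − v₀)/a = (9.95 − 3.00)/1.5 = 4.63 s

Phase 3 (constant speed): v₀ = 9.95 m/s, a = 0 m/s².
v = v₀ + at = 9.95 + (0)(11) = 9.95 m/s
Δx = v₀t + ½at² = 9.95·11 + 0.5·0·11² = 109 m

Phase 4 (decelerating): v₀ = 9.95 m/s, a = -1.6 m/s².
v = v₀ + at → t = (0 − 9.95) / -1.6 = 6.22 s
v² = v₀² + 2aΔx → Δx = (0² − 9.95²)/(2·-1.6) = 30.9 m
Total time = 5.00 + 4.63 + 11.0 + 6.22 = 26.9 s

26.85 s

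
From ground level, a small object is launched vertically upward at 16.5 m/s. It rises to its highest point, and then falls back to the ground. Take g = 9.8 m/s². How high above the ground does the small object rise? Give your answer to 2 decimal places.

13.89 m

Phase 1 (rising): v₀ = 16.5 m/s, a = -9.8 m/s².
v = v₀ + at → t = (0 − 16.5) / -9.8 = 1.68 s
v² = v₀² + 2aΔx → Δx = (0² − 16.5²)/(2·-9.8) = 13.9 m
Maximum height = 13.9 m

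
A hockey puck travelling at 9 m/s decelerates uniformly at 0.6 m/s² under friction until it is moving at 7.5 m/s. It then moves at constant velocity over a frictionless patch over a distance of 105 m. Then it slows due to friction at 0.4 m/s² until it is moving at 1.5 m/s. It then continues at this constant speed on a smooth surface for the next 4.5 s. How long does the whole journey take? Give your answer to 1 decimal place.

36.0 s

Phase 1 (decelerating): v₀ = 9.00 m/s, a = -0.6 m/s².
v = v₀ + at → t = (7.5 − 9.00) / -0.6 = 2.50 s
v² = v₀² + 2aΔx → Δx = (7.5² − 9.00²)/(2·-0.6) = 20.6 m

Phase 2 (constant speed): v₀ = 7.50 m/s, a = 0 m/s².
Constant speed: t = d/v = 105/7.50 = 14.0 s

Phase 3 (decelerating): v₀ = 7.50 m/s, a = -0.4 m/s².
v = v₀ + at → t = (1.5 − 7.50) / -0.4 = 15.0 s
v² = v₀² + 2aΔx → Δx = (1.5² − 7.50²)/(2·-0.4) = 67.5 m

Phase 4 (constant speed): v₀ = 1.50 m/s, a = 0 m/s².
v = v₀ + at = 1.50 + (0)(4.5) = 1.50 m/s
Δx = v₀t + ½at² = 1.50·4.5 + 0.5·0·4.5² = 6.75 m
Total time = 2.50 + 14.0 + 15.0 + 4.50 = 36.0 s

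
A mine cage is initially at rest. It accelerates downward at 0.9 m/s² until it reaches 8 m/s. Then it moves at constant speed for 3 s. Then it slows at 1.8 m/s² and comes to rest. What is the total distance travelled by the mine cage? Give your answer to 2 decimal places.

Phase 1 (accelerating): v₀ = 0 m/s, a = 0.9 m/s².
v = v₀ + at → t = (8 − 0) / 0.9 = 8.89 s
v² = v₀² + 2aΔx → Δx = (8² − 0²)/(2·0.9) = 35.6 m

Phase 2 (constant speed): v₀ = 8.00 m/s, a = 0 m/s².
v = v₀ + at = 8.00 + (0)(3) = 8.00 m/s
Δx = v₀t + ½at² = 8.00·3 + 0.5·0·3² = 24.0 m

Phase 3 (decelerating): v₀ = 8.00 m/s, a = -1.8 m/s².
v = v₀ + at → t = (0 − 8.00) / -1.8 = 4.44 s
v² = v₀² + 2aΔx → Δx = (0² − 8.00²)/(2·-1.8) = 17.8 m
Total distance = 35.6 + 24.0 + 17.8 = 77.3 m

77.33 m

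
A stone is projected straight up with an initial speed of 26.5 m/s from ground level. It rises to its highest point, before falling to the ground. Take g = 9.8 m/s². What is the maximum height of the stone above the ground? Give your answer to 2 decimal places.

35.83 m

Phase 1 (rising): v₀ = 26.5 m/s, a = -9.8 m/s².
v = v₀ + at → t = (0 − 26.5) / -9.8 = 2.70 s
v² = v₀² + 2aΔx → Δx = (0² − 26.5²)/(2·-9.8) = 35.8 m
Maximum height = 35.8 m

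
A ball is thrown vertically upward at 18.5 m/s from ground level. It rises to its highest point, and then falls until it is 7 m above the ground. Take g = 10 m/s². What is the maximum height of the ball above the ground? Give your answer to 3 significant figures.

Phase 1 (rising): v₀ = 18.5 m/s, a = -10 m/s².
v = v₀ + at → t = (0 − 18.5) / -10 = 1.85 s
v² = v₀² + 2aΔx → Δx = (0² − 18.5²)/(2·-10) = 17.1 m
Maximum height = 17.1 m

17.1 m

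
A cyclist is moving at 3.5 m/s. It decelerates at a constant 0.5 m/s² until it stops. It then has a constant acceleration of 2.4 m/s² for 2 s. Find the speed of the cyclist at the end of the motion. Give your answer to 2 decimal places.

4.80 m/s

Phase 1 (decelerating): v₀ = 3.50 m/s, a = -0.5 m/s².
v = v₀ + at → t = (0 − 3.50) / -0.5 = 7.00 s
v² = v₀² + 2aΔx → Δx = (0² − 3.50²)/(2·-0.5) = 12.2 m

Phase 2 (accelerating): v₀ = 0 m/s, a = 2.4 m/s².
v = v₀ + at = 0 + (2.4)(2) = 4.80 m/s
Δx = v₀t + ½at² = 0·2 + 0.5·2.4·2² = 4.80 m
Final speed = 4.80 m/s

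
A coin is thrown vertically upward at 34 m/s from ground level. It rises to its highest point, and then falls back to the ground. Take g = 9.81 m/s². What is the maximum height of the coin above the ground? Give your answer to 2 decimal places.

Phase 1 (rising): v₀ = 34.0 m/s, a = -9.81 m/s².
v = v₀ + at → t = (0 − 34.0) / -9.81 = 3.47 s
v² = v₀² + 2aΔx → Δx = (0² − 34.0²)/(2·-9.81) = 58.9 m
Maximum height = 58.9 m

58.92 m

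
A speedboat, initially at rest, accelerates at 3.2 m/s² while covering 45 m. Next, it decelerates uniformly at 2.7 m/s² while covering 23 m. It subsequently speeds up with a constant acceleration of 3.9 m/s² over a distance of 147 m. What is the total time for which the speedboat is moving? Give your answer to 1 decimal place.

12.8 s

Phase 1 (accelerating): v₀ = 0 m/s, a = 3.2 m/s².
v² = v₀² + 2aΔx = 0² + 2·3.2·45 = 288 → v = 17.0 m/s
t = (v − v₀)/a = (17.0 − 0)/3.2 = 5.30 s

Phase 2 (decelerating): v₀ = 17.0 m/s, a = -2.7 m/s².
v² = v₀² + 2aΔx = 17.0² + 2·-2.7·23 = 164 → v = 12.8 m/s
t = (v − v₀)/a = (12.8 − 17.0)/-2.7 = 1.55 s

Phase 3 (accelerating): v₀ = 12.8 m/s, a = 3.9 m/s².
v² = v₀² + 2aΔx = 12.8² + 2·3.9·147 = 1310 → v = 36.2 m/s
t = (v − v₀)/a = (36.2 − 12.8)/3.9 = 6.00 s
Total time = 5.30 + 1.55 + 6.00 = 12.8 s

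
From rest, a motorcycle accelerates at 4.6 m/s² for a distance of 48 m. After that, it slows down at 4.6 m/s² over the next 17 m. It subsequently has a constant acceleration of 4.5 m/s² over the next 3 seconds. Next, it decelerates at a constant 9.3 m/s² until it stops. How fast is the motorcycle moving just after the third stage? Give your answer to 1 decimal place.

Phase 1 (accelerating): v₀ = 0 m/s, a = 4.6 m/s².
v² = v₀² + 2aΔx = 0² + 2·4.6·48 = 442 → v = 21.0 m/s
t = (v − v₀)/a = (21.0 − 0)/4.6 = 4.57 s

Phase 2 (decelerating): v₀ = 21.0 m/s, a = -4.6 m/s².
v² = v₀² + 2aΔx = 21.0² + 2·-4.6·17 = 285 → v = 16.9 m/s
t = (v − v₀)/a = (16.9 − 21.0)/-4.6 = 0.897 s

Phase 3 (accelerating): v₀ = 16.9 m/s, a = 4.5 m/s².
v = v₀ + at = 16.9 + (4.5)(3) = 30.4 m/s
Δx = v₀t + ½at² = 16.9·3 + 0.5·4.5·3² = 70.9 m
Speed at end of phase 3 = 30.4 m/s

30.4 m/s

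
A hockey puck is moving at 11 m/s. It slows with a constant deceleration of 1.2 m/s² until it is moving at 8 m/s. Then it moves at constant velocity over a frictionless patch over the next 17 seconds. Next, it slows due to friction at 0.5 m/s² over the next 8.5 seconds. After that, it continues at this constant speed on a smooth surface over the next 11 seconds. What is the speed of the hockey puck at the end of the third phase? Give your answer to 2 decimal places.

3.75 m/s

Phase 1 (decelerating): v₀ = 11.0 m/s, a = -1.2 m/s².
v = v₀ + at → t = (8 − 11.0) / -1.2 = 2.50 s
v² = v₀² + 2aΔx → Δx = (8² − 11.0²)/(2·-1.2) = 23.8 m

Phase 2 (constant speed): v₀ = 8.00 m/s, a = 0 m/s².
v = v₀ + at = 8.00 + (0)(17) = 8.00 m/s
Δx = v₀t + ½at² = 8.00·17 + 0.5·0·17² = 136 m

Phase 3 (decelerating): v₀ = 8.00 m/s, a = -0.5 m/s².
v = v₀ + at = 8.00 + (-0.5)(8.5) = 3.75 m/s
Δx = v₀t + ½at² = 8.00·8.5 + 0.5·-0.5·8.5² = 49.9 m
Speed at end of phase 3 = 3.75 m/s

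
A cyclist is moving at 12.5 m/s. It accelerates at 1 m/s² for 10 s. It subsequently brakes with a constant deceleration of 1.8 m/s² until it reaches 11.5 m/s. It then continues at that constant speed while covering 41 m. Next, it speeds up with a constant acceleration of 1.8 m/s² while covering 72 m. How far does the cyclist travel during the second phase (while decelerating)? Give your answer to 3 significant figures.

104 m

Phase 1 (accelerating): v₀ = 12.5 m/s, a = 1 m/s².
v = v₀ + at = 12.5 + (1)(10) = 22.5 m/s
Δx = v₀t + ½at² = 12.5·10 + 0.5·1·10² = 175 m

Phase 2 (decelerating): v₀ = 22.5 m/s, a = -1.8 m/s².
v = v₀ + at → t = (11.5 − 22.5) / -1.8 = 6.11 s
v² = v₀² + 2aΔx → Δx = (11.5² − 22.5²)/(2·-1.8) = 104 m
Distance in phase 2 = 104 m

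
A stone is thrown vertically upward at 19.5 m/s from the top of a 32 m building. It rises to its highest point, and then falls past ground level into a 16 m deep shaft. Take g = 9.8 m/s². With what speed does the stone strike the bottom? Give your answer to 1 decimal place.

Phase 1 (rising): v₀ = 19.5 m/s, a = -9.8 m/s².
v = v₀ + at → t = (0 − 19.5) / -9.8 = 1.99 s
v² = v₀² + 2aΔx → Δx = (0² − 19.5²)/(2·-9.8) = 19.4 m

Phase 2 (falling): v₀ = 0 m/s, a = -9.8 m/s².
Falls 67.4 m from rest: t = √(2·67.4/9.8) = 3.71 s; v = g·t = 36.3 m/s.
Final speed = 36.3 m/s

36.3 m/s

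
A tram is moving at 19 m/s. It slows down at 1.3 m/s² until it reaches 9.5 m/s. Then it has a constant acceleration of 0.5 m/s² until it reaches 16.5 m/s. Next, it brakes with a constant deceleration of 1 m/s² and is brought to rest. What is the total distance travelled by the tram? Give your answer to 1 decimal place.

422.3 m

Phase 1 (decelerating): v₀ = 19.0 m/s, a = -1.3 m/s².
v = v₀ + at → t = (9.5 − 19.0) / -1.3 = 7.31 s
v² = v₀² + 2aΔx → Δx = (9.5² − 19.0²)/(2·-1.3) = 104 m

Phase 2 (accelerating): v₀ = 9.50 m/s, a = 0.5 m/s².
v = v₀ + at → t = (16.5 − 9.50) / 0.5 = 14.0 s
v² = v₀² + 2aΔx → Δx = (16.5² − 9.50²)/(2·0.5) = 182 m

Phase 3 (decelerating): v₀ = 16.5 m/s, a = -1 m/s².
v = v₀ + at → t = (0 − 16.5) / -1 = 16.5 s
v² = v₀² + 2aΔx → Δx = (0² − 16.5²)/(2·-1) = 136 m
Total distance = 104 + 182 + 136 = 422 m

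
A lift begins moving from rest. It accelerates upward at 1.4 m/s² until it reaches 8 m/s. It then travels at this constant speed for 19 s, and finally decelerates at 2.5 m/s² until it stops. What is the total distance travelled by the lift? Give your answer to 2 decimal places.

Phase 1 (accelerating): v₀ = 0 m/s, a = 1.4 m/s².
v = v₀ + at → t = (8 − 0) / 1.4 = 5.71 s
v² = v₀² + 2aΔx → Δx = (8² − 0²)/(2·1.4) = 22.9 m

Phase 2 (constant speed): v₀ = 8.00 m/s, a = 0 m/s².
v = v₀ + at = 8.00 + (0)(19) = 8.00 m/s
Δx = v₀t + ½at² = 8.00·19 + 0.5·0·19² = 152 m

Phase 3 (decelerating): v₀ = 8.00 m/s, a = -2.5 m/s².
v = v₀ + at → t = (0 − 8.00) / -2.5 = 3.20 s
v² = v₀² + 2aΔx → Δx = (0² − 8.00²)/(2·-2.5) = 12.8 m
Total distance = 22.9 + 152 + 12.8 = 188 m

187.66 m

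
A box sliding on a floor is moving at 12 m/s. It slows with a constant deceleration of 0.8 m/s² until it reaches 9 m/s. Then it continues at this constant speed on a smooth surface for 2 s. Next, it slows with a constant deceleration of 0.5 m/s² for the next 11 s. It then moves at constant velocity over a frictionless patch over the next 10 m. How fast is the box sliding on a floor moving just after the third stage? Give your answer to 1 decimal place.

Phase 1 (decelerating): v₀ = 12.0 m/s, a = -0.8 m/s².
v = v₀ + at → t = (9 − 12.0) / -0.8 = 3.75 s
v² = v₀² + 2aΔx → Δx = (9² − 12.0²)/(2·-0.8) = 39.4 m

Phase 2 (constant speed): v₀ = 9.00 m/s, a = 0 m/s².
v = v₀ + at = 9.00 + (0)(2) = 9.00 m/s
Δx = v₀t + ½at² = 9.00·2 + 0.5·0·2² = 18.0 m

Phase 3 (decelerating): v₀ = 9.00 m/s, a = -0.5 m/s².
v = v₀ + at = 9.00 + (-0.5)(11) = 3.50 m/s
Δx = v₀t + ½at² = 9.00·11 + 0.5·-0.5·11² = 68.8 m
Speed at end of phase 3 = 3.50 m/s

3.5 m/s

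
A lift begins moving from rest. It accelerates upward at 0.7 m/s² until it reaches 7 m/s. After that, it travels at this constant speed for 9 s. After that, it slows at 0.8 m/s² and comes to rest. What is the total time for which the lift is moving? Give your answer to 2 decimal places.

Phase 1 (accelerating): v₀ = 0 m/s, a = 0.7 m/s².
v = v₀ + at → t = (7 − 0) / 0.7 = 10.0 s
v² = v₀² + 2aΔx → Δx = (7² − 0²)/(2·0.7) = 35.0 m

Phase 2 (constant speed): v₀ = 7.00 m/s, a = 0 m/s².
v = v₀ + at = 7.00 + (0)(9) = 7.00 m/s
Δx = v₀t + ½at² = 7.00·9 + 0.5·0·9² = 63.0 m

Phase 3 (decelerating): v₀ = 7.00 m/s, a = -0.8 m/s².
v = v₀ + at → t = (0 − 7.00) / -0.8 = 8.75 s
v² = v₀² + 2aΔx → Δx = (0² − 7.00²)/(2·-0.8) = 30.6 m
Total time = 10.0 + 9.00 + 8.75 = 27.8 s

27.75 s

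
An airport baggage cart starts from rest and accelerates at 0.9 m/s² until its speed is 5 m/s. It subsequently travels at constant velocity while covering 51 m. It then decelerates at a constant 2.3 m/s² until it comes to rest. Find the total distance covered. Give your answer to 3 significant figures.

Phase 1 (accelerating): v₀ = 0 m/s, a = 0.9 m/s².
v = v₀ + at → t = (5 − 0) / 0.9 = 5.56 s
v² = v₀² + 2aΔx → Δx = (5² − 0²)/(2·0.9) = 13.9 m

Phase 2 (constant speed): v₀ = 5.00 m/s, a = 0 m/s².
Constant speed: t = d/v = 51/5.00 = 10.2 s

Phase 3 (decelerating): v₀ = 5.00 m/s, a = -2.3 m/s².
v = v₀ + at → t = (0 − 5.00) / -2.3 = 2.17 s
v² = v₀² + 2aΔx → Δx = (0² − 5.00²)/(2·-2.3) = 5.43 m
Total distance = 13.9 + 51.0 + 5.43 = 70.3 m

70.3 m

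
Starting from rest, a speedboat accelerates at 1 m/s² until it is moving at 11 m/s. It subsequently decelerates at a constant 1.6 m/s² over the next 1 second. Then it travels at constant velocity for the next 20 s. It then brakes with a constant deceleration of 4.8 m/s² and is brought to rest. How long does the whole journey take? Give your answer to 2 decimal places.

Phase 1 (accelerating): v₀ = 0 m/s, a = 1 m/s².
v = v₀ + at → t = (11 − 0) / 1 = 11.0 s
v² = v₀² + 2aΔx → Δx = (11² − 0²)/(2·1) = 60.5 m

Phase 2 (decelerating): v₀ = 11.0 m/s, a = -1.6 m/s².
v = v₀ + at = 11.0 + (-1.6)(1) = 9.40 m/s
Δx = v₀t + ½at² = 11.0·1 + 0.5·-1.6·1² = 10.2 m

Phase 3 (constant speed): v₀ = 9.40 m/s, a = 0 m/s².
v = v₀ + at = 9.40 + (0)(20) = 9.40 m/s
Δx = v₀t + ½at² = 9.40·20 + 0.5·0·20² = 188 m

Phase 4 (decelerating): v₀ = 9.40 m/s, a = -4.8 m/s².
v = v₀ + at → t = (0 − 9.40) / -4.8 = 1.96 s
v² = v₀² + 2aΔx → Δx = (0² − 9.40²)/(2·-4.8) = 9.20 m
Total time = 11.0 + 1.00 + 20.0 + 1.96 = 34.0 s

33.96 s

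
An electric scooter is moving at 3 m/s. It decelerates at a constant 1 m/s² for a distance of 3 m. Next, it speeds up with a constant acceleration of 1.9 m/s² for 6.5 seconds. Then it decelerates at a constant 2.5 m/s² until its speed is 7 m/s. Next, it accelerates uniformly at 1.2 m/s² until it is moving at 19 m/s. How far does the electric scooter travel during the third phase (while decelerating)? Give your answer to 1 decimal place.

29.9 m

Phase 1 (decelerating): v₀ = 3.00 m/s, a = -1 m/s².
v² = v₀² + 2aΔx = 3.00² + 2·-1·3 = 3.00 → v = 1.73 m/s
t = (v − v₀)/a = (1.73 − 3.00)/-1 = 1.27 s

Phase 2 (accelerating): v₀ = 1.73 m/s, a = 1.9 m/s².
v = v₀ + at = 1.73 + (1.9)(6.5) = 14.1 m/s
Δx = v₀t + ½at² = 1.73·6.5 + 0.5·1.9·6.5² = 51.4 m

Phase 3 (decelerating): v₀ = 14.1 m/s, a = -2.5 m/s².
v = v₀ + at → t = (7 − 14.1) / -2.5 = 2.83 s
v² = v₀² + 2aΔx → Δx = (7² − 14.1²)/(2·-2.5) = 29.9 m
Distance in phase 3 = 29.9 m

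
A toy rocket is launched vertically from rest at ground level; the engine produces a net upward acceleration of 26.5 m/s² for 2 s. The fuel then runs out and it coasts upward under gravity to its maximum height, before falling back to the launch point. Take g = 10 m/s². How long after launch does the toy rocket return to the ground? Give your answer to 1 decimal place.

13.5 s

Phase 1 (powered ascent): v₀ = 0 m/s, a = 26.5 m/s².
v = v₀ + at = 0 + (26.5)(2) = 53.0 m/s
Δx = v₀t + ½at² = 0·2 + 0.5·26.5·2² = 53.0 m

Phase 2 (coasting upward): v₀ = 53.0 m/s, a = -10 m/s².
v = v₀ + at → t = (0 − 53.0) / -10 = 5.30 s
v² = v₀² + 2aΔx → Δx = (0² − 53.0²)/(2·-10) = 140 m

Phase 3 (free fall): v₀ = 0 m/s, a = -10 m/s².
Falls 193 m from rest: t = √(2·193/10) = 6.22 s; v = g·t = 62.2 m/s.
Total time = 2.00 + 5.30 + 6.22 = 13.5 s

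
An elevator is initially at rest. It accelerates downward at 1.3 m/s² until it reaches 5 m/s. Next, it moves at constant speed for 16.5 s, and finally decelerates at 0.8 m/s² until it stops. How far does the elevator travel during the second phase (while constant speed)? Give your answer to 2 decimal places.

Phase 1 (accelerating): v₀ = 0 m/s, a = 1.3 m/s².
v = v₀ + at → t = (5 − 0) / 1.3 = 3.85 s
v² = v₀² + 2aΔx → Δx = (5² − 0²)/(2·1.3) = 9.62 m

Phase 2 (constant speed): v₀ = 5.00 m/s, a = 0 m/s².
v = v₀ + at = 5.00 + (0)(16.5) = 5.00 m/s
Δx = v₀t + ½at² = 5.00·16.5 + 0.5·0·16.5² = 82.5 m
Distance in phase 2 = 82.5 m

82.50 m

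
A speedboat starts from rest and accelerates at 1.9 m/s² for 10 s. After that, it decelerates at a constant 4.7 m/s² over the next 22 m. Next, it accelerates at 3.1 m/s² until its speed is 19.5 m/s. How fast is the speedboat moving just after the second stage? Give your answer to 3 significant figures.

Phase 1 (accelerating): v₀ = 0 m/s, a = 1.9 m/s².
v = v₀ + at = 0 + (1.9)(10) = 19.0 m/s
Δx = v₀t + ½at² = 0·10 + 0.5·1.9·10² = 95.0 m

Phase 2 (decelerating): v₀ = 19.0 m/s, a = -4.7 m/s².
v² = v₀² + 2aΔx = 19.0² + 2·-4.7·22 = 154 → v = 12.4 m/s
t = (v − v₀)/a = (12.4 − 19.0)/-4.7 = 1.40 s
Speed at end of phase 2 = 12.4 m/s

12.4 m/s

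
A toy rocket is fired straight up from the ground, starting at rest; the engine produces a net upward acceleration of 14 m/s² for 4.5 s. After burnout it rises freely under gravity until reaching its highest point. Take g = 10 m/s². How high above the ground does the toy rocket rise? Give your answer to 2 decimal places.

340.20 m

Phase 1 (powered ascent): v₀ = 0 m/s, a = 14 m/s².
v = v₀ + at = 0 + (14)(4.5) = 63.0 m/s
Δx = v₀t + ½at² = 0·4.5 + 0.5·14·4.5² = 142 m

Phase 2 (coasting upward): v₀ = 63.0 m/s, a = -10 m/s².
v = v₀ + at → t = (0 − 63.0) / -10 = 6.30 s
v² = v₀² + 2aΔx → Δx = (0² − 63.0²)/(2·-10) = 198 m
Maximum height = 142 + 198 = 340 m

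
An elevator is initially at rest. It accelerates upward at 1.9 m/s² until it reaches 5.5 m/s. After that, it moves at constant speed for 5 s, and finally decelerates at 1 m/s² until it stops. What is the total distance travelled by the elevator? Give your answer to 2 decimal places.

50.59 m

Phase 1 (accelerating): v₀ = 0 m/s, a = 1.9 m/s².
v = v₀ + at → t = (5.5 − 0) / 1.9 = 2.89 s
v² = v₀² + 2aΔx → Δx = (5.5² − 0²)/(2·1.9) = 7.96 m

Phase 2 (constant speed): v₀ = 5.50 m/s, a = 0 m/s².
v = v₀ + at = 5.50 + (0)(5) = 5.50 m/s
Δx = v₀t + ½at² = 5.50·5 + 0.5·0·5² = 27.5 m

Phase 3 (decelerating): v₀ = 5.50 m/s, a = -1 m/s².
v = v₀ + at → t = (0 − 5.50) / -1 = 5.50 s
v² = v₀² + 2aΔx → Δx = (0² − 5.50²)/(2·-1) = 15.1 m
Total distance = 7.96 + 27.5 + 15.1 = 50.6 m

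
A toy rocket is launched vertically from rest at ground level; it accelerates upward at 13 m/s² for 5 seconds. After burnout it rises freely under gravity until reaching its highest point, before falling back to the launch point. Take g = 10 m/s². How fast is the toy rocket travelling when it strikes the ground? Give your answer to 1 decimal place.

86.5 m/s

Phase 1 (powered ascent): v₀ = 0 m/s, a = 13 m/s².
v = v₀ + at = 0 + (13)(5) = 65.0 m/s
Δx = v₀t + ½at² = 0·5 + 0.5·13·5² = 162 m

Phase 2 (coasting upward): v₀ = 65.0 m/s, a = -10 m/s².
v = v₀ + at → t = (0 − 65.0) / -10 = 6.50 s
v² = v₀² + 2aΔx → Δx = (0² − 65.0²)/(2·-10) = 211 m

Phase 3 (free fall): v₀ = 0 m/s, a = -10 m/s².
Falls 374 m from rest: t = √(2·374/10) = 8.65 s; v = g·t = 86.5 m/s.
Impact speed = 86.5 m/s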